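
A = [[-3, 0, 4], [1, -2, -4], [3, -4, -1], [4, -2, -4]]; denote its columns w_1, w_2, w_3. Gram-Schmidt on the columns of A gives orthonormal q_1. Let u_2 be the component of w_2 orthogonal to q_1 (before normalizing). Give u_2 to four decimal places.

w_1 = (-3, 1, 3, 4); ‖w_1‖ = 5.9161, so q_1 = (-0.5071, 0.1690, 0.5071, 0.6761).
q_1·w_2 = (-0.5071)·0 + 0.1690·(-2) + 0.5071·(-4) + 0.6761·(-2) = -3.7187.
u_2 = w_2 + 3.7187·q_1 = (-1.8857, -1.3714, -2.1143, 0.5143).

u_2 = (-1.8857, -1.3714, -2.1143, 0.5143)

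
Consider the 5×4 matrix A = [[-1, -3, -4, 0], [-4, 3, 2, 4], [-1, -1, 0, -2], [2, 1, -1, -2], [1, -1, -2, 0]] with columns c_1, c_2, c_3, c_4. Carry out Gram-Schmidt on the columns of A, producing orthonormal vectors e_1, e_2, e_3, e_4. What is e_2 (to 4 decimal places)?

e_2 = (-0.7607, 0.4104, -0.3003, 0.3703, -0.1601)

c_1 = (-1, -4, -1, 2, 1); ‖c_1‖ = 4.7958, so e_1 = (-0.2085, -0.8341, -0.2085, 0.4170, 0.2085).
e_1·c_2 = (-0.2085)·(-3) + (-0.8341)·3 + (-0.2085)·(-1) + 0.4170·1 + 0.2085·(-1) = -1.4596.
u_2 = c_2 + 1.4596·e_1 = (-3.3043, 1.7826, -1.3043, 1.6087, -0.6957).
‖u_2‖ = 4.3439, so e_2 = (-0.7607, 0.4104, -0.3003, 0.3703, -0.1601).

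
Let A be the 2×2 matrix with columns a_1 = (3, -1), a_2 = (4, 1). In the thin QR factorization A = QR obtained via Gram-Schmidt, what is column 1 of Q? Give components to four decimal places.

e_1 = (0.9487, -0.3162)

e_1 = a_1/‖a_1‖ = (3, -1)/3.1623 = (0.9487, -0.3162).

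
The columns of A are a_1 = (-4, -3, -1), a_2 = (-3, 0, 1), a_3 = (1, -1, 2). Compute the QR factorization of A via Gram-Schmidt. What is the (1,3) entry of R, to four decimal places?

r_{13} = -0.5883

q_1 = a_1/‖a_1‖ = (-4, -3, -1)/5.0990 = (-0.7845, -0.5883, -0.1961).
r_{13} = q_1·a_3 = -0.5883.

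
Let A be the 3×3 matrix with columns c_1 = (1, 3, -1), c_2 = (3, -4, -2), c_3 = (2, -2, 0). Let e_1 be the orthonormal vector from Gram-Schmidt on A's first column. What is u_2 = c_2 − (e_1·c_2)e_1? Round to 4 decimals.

c_1 = (1, 3, -1); ‖c_1‖ = 3.3166, so e_1 = (0.3015, 0.9045, -0.3015).
e_1·c_2 = 0.3015·3 + 0.9045·(-4) + (-0.3015)·(-2) = -2.1106.
u_2 = c_2 + 2.1106·e_1 = (3.6364, -2.0909, -2.6364).

u_2 = (3.6364, -2.0909, -2.6364)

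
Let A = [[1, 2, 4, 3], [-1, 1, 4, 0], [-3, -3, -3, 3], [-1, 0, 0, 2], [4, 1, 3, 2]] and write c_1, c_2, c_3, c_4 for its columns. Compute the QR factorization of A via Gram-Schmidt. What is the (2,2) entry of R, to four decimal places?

r_{22} = 2.8284

c_1 = (1, -1, -3, -1, 4); ‖c_1‖ = 5.2915, so q_1 = (0.1890, -0.1890, -0.5669, -0.1890, 0.7559).
q_1·c_2 = 0.1890·2 + (-0.1890)·1 + (-0.5669)·(-3) + (-0.1890)·0 + 0.7559·1 = 2.6458.
u_2 = c_2 − 2.6458·q_1 = (1.5000, 1.5000, -1.5000, 0.5000, -1.0000).
r_{22} = ‖u_2‖ = 2.8284.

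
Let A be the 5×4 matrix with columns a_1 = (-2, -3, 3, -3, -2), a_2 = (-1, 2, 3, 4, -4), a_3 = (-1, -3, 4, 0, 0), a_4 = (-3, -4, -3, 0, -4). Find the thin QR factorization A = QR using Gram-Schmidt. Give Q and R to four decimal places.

a_1 = (-2, -3, 3, -3, -2); ‖a_1‖ = 5.9161, so e_1 = (-0.3381, -0.5071, 0.5071, -0.5071, -0.3381).
e_1·a_2 = (-0.3381)·(-1) + (-0.5071)·2 + 0.5071·3 + (-0.5071)·4 + (-0.3381)·(-4) = 0.1690.
u_2 = a_2 − 0.1690·e_1 = (-0.9429, 2.0857, 2.9143, 4.0857, -3.9429).
‖u_2‖ = 6.7802, so e_2 = (-0.1391, 0.3076, 0.4298, 0.6026, -0.5815).
e_1·a_3 = (-0.3381)·(-1) + (-0.5071)·(-3) + 0.5071·4 + (-0.5071)·0 + (-0.3381)·0 = 3.8877; e_2·a_3 = (-0.1391)·(-1) + 0.3076·(-3) + 0.4298·4 + 0.6026·0 + (-0.5815)·0 = 0.9355.
u_3 = a_3 − 3.8877·e_1 − 0.9355·e_2 = (0.4444, -1.3163, 1.6265, 1.4077, 1.8583).
‖u_3‖ = 3.1639, so e_3 = (0.1404, -0.4160, 0.5141, 0.4449, 0.5873).
e_1·a_4 = (-0.3381)·(-3) + (-0.5071)·(-4) + 0.5071·(-3) + (-0.5071)·0 + (-0.3381)·(-4) = 2.8735; e_2·a_4 = (-0.1391)·(-3) + 0.3076·(-4) + 0.4298·(-3) + 0.6026·0 + (-0.5815)·(-4) = 0.2233; e_3·a_4 = 0.1404·(-3) + (-0.4160)·(-4) + 0.5141·(-3) + 0.4449·0 + 0.5873·(-4) = -2.6487.
u_4 = a_4 − 2.8735·e_1 − 0.2233·e_2 + 2.6487·e_3 = (-1.6255, -3.7135, -3.1915, 2.5010, -1.3430).
‖u_4‖ = 5.8887, so e_4 = (-0.2760, -0.6306, -0.5420, 0.4247, -0.2281).

Q = [[-0.3381, -0.1391, 0.1404, -0.2760], [-0.5071, 0.3076, -0.4160, -0.6306], [0.5071, 0.4298, 0.5141, -0.5420], [-0.5071, 0.6026, 0.4449, 0.4247], [-0.3381, -0.5815, 0.5873, -0.2281]], R = [[5.9161, 0.1690, 3.8877, 2.8735], [0.0000, 6.7802, 0.9355, 0.2233], [0.0000, 0.0000, 3.1639, -2.6487], [0.0000, 0.0000, 0.0000, 5.8887]]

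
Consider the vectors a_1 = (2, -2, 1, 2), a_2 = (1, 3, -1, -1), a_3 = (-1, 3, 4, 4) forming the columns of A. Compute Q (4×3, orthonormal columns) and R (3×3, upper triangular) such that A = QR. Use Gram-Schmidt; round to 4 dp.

Q = [[0.5547, 0.7239, -0.3405], [-0.5547, 0.6703, 0.4908], [0.2774, -0.1609, 0.6014], [0.5547, 0.0268, 0.5306]], R = [[3.6056, -1.9415, 1.1094], [0.0000, 2.8689, 0.7507], [0.0000, 0.0000, 6.3408]]

e_1 = a_1/‖a_1‖ = (2, -2, 1, 2)/3.6056 = (0.5547, -0.5547, 0.2774, 0.5547).
r_{12} = e_1·a_2 = -1.9415.
u_2 = a_2 + 1.9415·e_1 = (2.0769, 1.9231, -0.4615, 0.0769).
‖u_2‖ = 2.8689, so e_2 = (0.7239, 0.6703, -0.1609, 0.0268).
r_{13} = e_1·a_3 = 1.1094; r_{23} = e_2·a_3 = 0.7507.
u_3 = a_3 − 1.1094·e_1 − 0.7507·e_2 = (-2.1589, 3.1121, 3.8131, 3.3645).
‖u_3‖ = 6.3408, so e_3 = (-0.3405, 0.4908, 0.6014, 0.5306).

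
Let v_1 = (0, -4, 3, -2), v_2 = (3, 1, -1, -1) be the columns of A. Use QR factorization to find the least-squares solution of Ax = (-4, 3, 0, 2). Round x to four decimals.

v_1 = (0, -4, 3, -2); ‖v_1‖ = 5.3852, so q_1 = (0.0000, -0.7428, 0.5571, -0.3714).
q_1·v_2 = 0.0000·3 + (-0.7428)·1 + 0.5571·(-1) + (-0.3714)·(-1) = -0.9285.
u_2 = v_2 + 0.9285·q_1 = (3.0000, 0.3103, -0.4828, -1.3448).
‖u_2‖ = 3.3374, so q_2 = (0.8989, 0.0930, -0.1447, -0.4030).
Qᵀb = (-2.9711, -4.1226).
Back-substitute: x_2 = -4.1226/3.3374 = -1.2353.
x_1 = (-2.9711 + 0.9285·(-1.2353))/5.3852 = -0.7647.

x = (-0.7647, -1.2353)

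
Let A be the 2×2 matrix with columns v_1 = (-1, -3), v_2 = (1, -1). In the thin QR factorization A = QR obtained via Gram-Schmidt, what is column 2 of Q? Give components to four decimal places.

q_2 = (0.9487, -0.3162)

q_1 = v_1/‖v_1‖ = (-1, -3)/3.1623 = (-0.3162, -0.9487).
r_{12} = q_1·v_2 = 0.6325.
u_2 = v_2 − 0.6325·q_1 = (1.2000, -0.4000).
‖u_2‖ = 1.2649, so q_2 = (0.9487, -0.3162).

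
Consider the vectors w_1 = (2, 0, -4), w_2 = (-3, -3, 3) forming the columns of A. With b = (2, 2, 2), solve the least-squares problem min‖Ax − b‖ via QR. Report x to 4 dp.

e_1 = w_1/‖w_1‖ = (2, 0, -4)/4.4721 = (0.4472, 0.0000, -0.8944).
r_{12} = e_1·w_2 = -4.0249.
u_2 = w_2 + 4.0249·e_1 = (-1.2000, -3.0000, -0.6000).
‖u_2‖ = 3.2863, so e_2 = (-0.3651, -0.9129, -0.1826).
Qᵀb = (-0.8944, -2.9212).
Back-substitute: x_2 = -2.9212/3.2863 = -0.8889.
x_1 = (-0.8944 + 4.0249·(-0.8889))/4.4721 = -1.0000.

x = (-1.0000, -0.8889)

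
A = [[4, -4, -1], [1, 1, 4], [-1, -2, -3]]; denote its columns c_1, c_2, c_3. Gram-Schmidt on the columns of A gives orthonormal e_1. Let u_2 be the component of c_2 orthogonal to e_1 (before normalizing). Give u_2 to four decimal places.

u_2 = (-1.1111, 1.7222, -2.7222)

e_1 = c_1/‖c_1‖ = (4, 1, -1)/4.2426 = (0.9428, 0.2357, -0.2357).
r_{12} = e_1·c_2 = -3.0641.
u_2 = c_2 + 3.0641·e_1 = (-1.1111, 1.7222, -2.7222).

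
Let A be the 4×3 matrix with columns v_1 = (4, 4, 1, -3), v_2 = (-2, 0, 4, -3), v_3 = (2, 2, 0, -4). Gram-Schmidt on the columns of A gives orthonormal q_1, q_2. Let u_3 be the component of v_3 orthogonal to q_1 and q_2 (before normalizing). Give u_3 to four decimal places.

u_3 = (-0.2598, -0.5884, -1.3043, -1.5658)

q_1 = v_1/‖v_1‖ = (4, 4, 1, -3)/6.4807 = (0.6172, 0.6172, 0.1543, -0.4629).
r_{12} = q_1·v_2 = 0.7715.
u_2 = v_2 − 0.7715·q_1 = (-2.4762, -0.4762, 3.8810, -2.6429).
‖u_2‖ = 5.3296, so q_2 = (-0.4646, -0.0893, 0.7282, -0.4959).
r_{13} = q_1·v_3 = 4.3205; r_{23} = q_2·v_3 = 0.8756.
u_3 = v_3 − 4.3205·q_1 − 0.8756·q_2 = (-0.2598, -0.5884, -1.3043, -1.5658).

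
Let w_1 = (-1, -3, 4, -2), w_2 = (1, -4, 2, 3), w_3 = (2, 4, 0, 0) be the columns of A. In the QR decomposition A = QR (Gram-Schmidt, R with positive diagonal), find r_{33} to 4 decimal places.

q_1 = w_1/‖w_1‖ = (-1, -3, 4, -2)/5.4772 = (-0.1826, -0.5477, 0.7303, -0.3651).
r_{12} = q_1·w_2 = 2.3735.
u_2 = w_2 − 2.3735·q_1 = (1.4333, -2.7000, 0.2667, 3.8667).
‖u_2‖ = 4.9363, so q_2 = (0.2904, -0.5470, 0.0540, 0.7833).
r_{13} = q_1·w_3 = -2.5560; r_{23} = q_2·w_3 = -1.6072.
u_3 = w_3 + 2.5560·q_1 + 1.6072·q_2 = (2.0000, 1.7209, 1.9535, 0.3256).
r_{33} = ‖u_3‖ = 3.2990.

r_{33} = 3.2990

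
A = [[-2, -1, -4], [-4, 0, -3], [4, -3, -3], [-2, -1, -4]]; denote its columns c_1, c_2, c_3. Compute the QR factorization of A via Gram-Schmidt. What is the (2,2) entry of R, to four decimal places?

r_{22} = 3.0659

c_1 = (-2, -4, 4, -2); ‖c_1‖ = 6.3246, so e_1 = (-0.3162, -0.6325, 0.6325, -0.3162).
e_1·c_2 = (-0.3162)·(-1) + (-0.6325)·0 + 0.6325·(-3) + (-0.3162)·(-1) = -1.2649.
u_2 = c_2 + 1.2649·e_1 = (-1.4000, -0.8000, -2.2000, -1.4000).
r_{22} = ‖u_2‖ = 3.0659.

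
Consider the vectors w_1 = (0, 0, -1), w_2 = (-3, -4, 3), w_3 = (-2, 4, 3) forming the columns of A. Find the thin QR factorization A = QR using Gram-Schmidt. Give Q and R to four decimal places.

Q = [[0.0000, -0.6000, -0.8000], [0.0000, -0.8000, 0.6000], [-1.0000, 0.0000, 0.0000]], R = [[1.0000, -3.0000, -3.0000], [0.0000, 5.0000, -2.0000], [0.0000, 0.0000, 4.0000]]

w_1 = (0, 0, -1); ‖w_1‖ = 1.0000, so q_1 = (0.0000, 0.0000, -1.0000).
q_1·w_2 = 0.0000·(-3) + 0.0000·(-4) + (-1.0000)·3 = -3.0000.
u_2 = w_2 + 3.0000·q_1 = (-3.0000, -4.0000, 0.0000).
‖u_2‖ = 5.0000, so q_2 = (-0.6000, -0.8000, 0.0000).
q_1·w_3 = 0.0000·(-2) + 0.0000·4 + (-1.0000)·3 = -3.0000; q_2·w_3 = (-0.6000)·(-2) + (-0.8000)·4 + 0.0000·3 = -2.0000.
u_3 = w_3 + 3.0000·q_1 + 2.0000·q_2 = (-3.2000, 2.4000, 0.0000).
‖u_3‖ = 4.0000, so q_3 = (-0.8000, 0.6000, 0.0000).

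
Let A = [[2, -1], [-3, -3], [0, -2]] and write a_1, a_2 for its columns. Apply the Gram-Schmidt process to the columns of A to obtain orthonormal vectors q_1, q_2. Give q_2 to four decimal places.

a_1 = (2, -3, 0); ‖a_1‖ = 3.6056, so q_1 = (0.5547, -0.8321, 0.0000).
q_1·a_2 = 0.5547·(-1) + (-0.8321)·(-3) + 0.0000·(-2) = 1.9415.
u_2 = a_2 − 1.9415·q_1 = (-2.0769, -1.3846, -2.0000).
‖u_2‖ = 3.1986, so q_2 = (-0.6493, -0.4329, -0.6253).

q_2 = (-0.6493, -0.4329, -0.6253)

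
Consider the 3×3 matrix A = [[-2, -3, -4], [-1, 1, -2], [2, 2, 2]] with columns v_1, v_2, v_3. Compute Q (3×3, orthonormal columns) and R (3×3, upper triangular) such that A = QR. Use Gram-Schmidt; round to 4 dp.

v_1 = (-2, -1, 2); ‖v_1‖ = 3.0000, so q_1 = (-0.6667, -0.3333, 0.6667).
q_1·v_2 = (-0.6667)·(-3) + (-0.3333)·1 + 0.6667·2 = 3.0000.
u_2 = v_2 − 3.0000·q_1 = (-1.0000, 2.0000, 0.0000).
‖u_2‖ = 2.2361, so q_2 = (-0.4472, 0.8944, 0.0000).
q_1·v_3 = (-0.6667)·(-4) + (-0.3333)·(-2) + 0.6667·2 = 4.6667; q_2·v_3 = (-0.4472)·(-4) + 0.8944·(-2) + 0.0000·2 = 0.0000.
u_3 = v_3 − 4.6667·q_1 + 0.0000·q_2 = (-0.8889, -0.4444, -1.1111).
‖u_3‖ = 1.4907, so q_3 = (-0.5963, -0.2981, -0.7454).

Q = [[-0.6667, -0.4472, -0.5963], [-0.3333, 0.8944, -0.2981], [0.6667, 0.0000, -0.7454]], R = [[3.0000, 3.0000, 4.6667], [0.0000, 2.2361, 0.0000], [0.0000, 0.0000, 1.4907]]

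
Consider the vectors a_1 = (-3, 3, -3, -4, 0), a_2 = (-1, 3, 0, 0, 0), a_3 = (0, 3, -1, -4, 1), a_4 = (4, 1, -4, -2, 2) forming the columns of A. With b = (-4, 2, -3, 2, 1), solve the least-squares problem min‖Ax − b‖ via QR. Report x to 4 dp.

x = (1.1422, 1.2283, -1.7381, 0.3466)

a_1 = (-3, 3, -3, -4, 0); ‖a_1‖ = 6.5574, so e_1 = (-0.4575, 0.4575, -0.4575, -0.6100, 0.0000).
e_1·a_2 = (-0.4575)·(-1) + 0.4575·3 + (-0.4575)·0 + (-0.6100)·0 + 0.0000·0 = 1.8300.
u_2 = a_2 − 1.8300·e_1 = (-0.1628, 2.1628, 0.8372, 1.1163, 0.0000).
‖u_2‖ = 2.5790, so e_2 = (-0.0631, 0.8386, 0.3246, 0.4328, 0.0000).
e_1·a_3 = (-0.4575)·0 + 0.4575·3 + (-0.4575)·(-1) + (-0.6100)·(-4) + 0.0000·1 = 4.2700; e_2·a_3 = (-0.0631)·0 + 0.8386·3 + 0.3246·(-1) + 0.4328·(-4) + 0.0000·1 = 0.4599.
u_3 = a_3 − 4.2700·e_1 − 0.4599·e_2 = (1.9825, 0.6608, 0.8042, -1.5944, 1.0000).
‖u_3‖ = 2.9251, so e_3 = (0.6778, 0.2259, 0.2749, -0.5451, 0.3419).
e_1·a_4 = (-0.4575)·4 + 0.4575·1 + (-0.4575)·(-4) + (-0.6100)·(-2) + 0.0000·2 = 1.6775; e_2·a_4 = (-0.0631)·4 + 0.8386·1 + 0.3246·(-4) + 0.4328·(-2) + 0.0000·2 = -1.5781; e_3·a_4 = 0.6778·4 + 0.2259·1 + 0.2749·(-4) + (-0.5451)·(-2) + 0.3419·2 = 3.6112.
u_4 = a_4 − 1.6775·e_1 + 1.5781·e_2 − 3.6112·e_3 = (2.2203, 0.7401, -3.7131, 1.6747, 0.7654).
‖u_4‖ = 4.7597, so e_4 = (0.4665, 0.1555, -0.7801, 0.3518, 0.1608).
Qᵀb = (2.8975, 1.8215, -3.8323, 1.6499).
Back-substitute: x_4 = 1.6499/4.7597 = 0.3466.
x_3 = (-3.8323 − 3.6112·0.3466)/2.9251 = -1.7381.
x_2 = (1.8215 − 0.4599·(-1.7381) + 1.5781·0.3466)/2.5790 = 1.2283.
x_1 = (2.8975 − 1.8300·1.2283 − 4.2700·(-1.7381) − 1.6775·0.3466)/6.5574 = 1.1422.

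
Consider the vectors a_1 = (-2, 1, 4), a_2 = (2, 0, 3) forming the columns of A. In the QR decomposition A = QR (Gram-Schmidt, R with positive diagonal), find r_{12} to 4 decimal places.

a_1 = (-2, 1, 4); ‖a_1‖ = 4.5826, so e_1 = (-0.4364, 0.2182, 0.8729).
r_{12} = e_1·a_2 = 1.7457.

r_{12} = 1.7457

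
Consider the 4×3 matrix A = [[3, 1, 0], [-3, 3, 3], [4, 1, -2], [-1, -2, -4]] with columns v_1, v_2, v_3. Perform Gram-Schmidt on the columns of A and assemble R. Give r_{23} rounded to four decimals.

v_1 = (3, -3, 4, -1); ‖v_1‖ = 5.9161, so e_1 = (0.5071, -0.5071, 0.6761, -0.1690).
e_1·v_2 = 0.5071·1 + (-0.5071)·3 + 0.6761·1 + (-0.1690)·(-2) = 0.0000.
u_2 = v_2 + 0.0000·e_1 = (1.0000, 3.0000, 1.0000, -2.0000).
‖u_2‖ = 3.8730, so e_2 = (0.2582, 0.7746, 0.2582, -0.5164).
r_{23} = e_2·v_3 = 3.8730.

r_{23} = 3.8730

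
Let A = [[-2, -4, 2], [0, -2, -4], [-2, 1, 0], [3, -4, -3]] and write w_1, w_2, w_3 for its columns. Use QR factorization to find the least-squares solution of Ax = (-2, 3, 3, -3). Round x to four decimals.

x = (-1.2323, 0.5972, -1.0409)

w_1 = (-2, 0, -2, 3); ‖w_1‖ = 4.1231, so e_1 = (-0.4851, 0.0000, -0.4851, 0.7276).
e_1·w_2 = (-0.4851)·(-4) + 0.0000·(-2) + (-0.4851)·1 + 0.7276·(-4) = -1.4552.
u_2 = w_2 + 1.4552·e_1 = (-4.7059, -2.0000, 0.2941, -2.9412).
‖u_2‖ = 5.9061, so e_2 = (-0.7968, -0.3386, 0.0498, -0.4980).
e_1·w_3 = (-0.4851)·2 + 0.0000·(-4) + (-0.4851)·0 + 0.7276·(-3) = -3.1530; e_2·w_3 = (-0.7968)·2 + (-0.3386)·(-4) + 0.0498·0 + (-0.4980)·(-3) = 1.2549.
u_3 = w_3 + 3.1530·e_1 − 1.2549·e_2 = (1.4705, -3.5750, -1.5919, -0.0809).
‖u_3‖ = 4.1814, so e_3 = (0.3517, -0.8550, -0.3807, -0.0194).
Qᵀb = (-2.6679, 2.2210, -4.3524).
Back-substitute: x_3 = -4.3524/4.1814 = -1.0409.
x_2 = (2.2210 − 1.2549·(-1.0409))/5.9061 = 0.5972.
x_1 = (-2.6679 + 1.4552·0.5972 + 3.1530·(-1.0409))/4.1231 = -1.2323.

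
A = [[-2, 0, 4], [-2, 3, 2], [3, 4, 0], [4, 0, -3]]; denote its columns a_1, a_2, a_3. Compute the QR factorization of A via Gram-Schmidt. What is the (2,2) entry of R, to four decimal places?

a_1 = (-2, -2, 3, 4); ‖a_1‖ = 5.7446, so e_1 = (-0.3482, -0.3482, 0.5222, 0.6963).
e_1·a_2 = (-0.3482)·0 + (-0.3482)·3 + 0.5222·4 + 0.6963·0 = 1.0445.
u_2 = a_2 − 1.0445·e_1 = (0.3636, 3.3636, 3.4545, -0.7273).
r_{22} = ‖u_2‖ = 4.8897.

r_{22} = 4.8897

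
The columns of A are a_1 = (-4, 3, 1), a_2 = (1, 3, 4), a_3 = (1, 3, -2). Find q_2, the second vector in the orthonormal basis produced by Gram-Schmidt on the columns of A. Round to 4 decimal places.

a_1 = (-4, 3, 1); ‖a_1‖ = 5.0990, so q_1 = (-0.7845, 0.5883, 0.1961).
q_1·a_2 = (-0.7845)·1 + 0.5883·3 + 0.1961·4 = 1.7650.
u_2 = a_2 − 1.7650·q_1 = (2.3846, 1.9615, 3.6538).
‖u_2‖ = 4.7838, so q_2 = (0.4985, 0.4100, 0.7638).

q_2 = (0.4985, 0.4100, 0.7638)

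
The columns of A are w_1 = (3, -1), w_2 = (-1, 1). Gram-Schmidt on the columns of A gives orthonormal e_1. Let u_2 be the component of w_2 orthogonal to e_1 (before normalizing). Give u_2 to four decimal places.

w_1 = (3, -1); ‖w_1‖ = 3.1623, so e_1 = (0.9487, -0.3162).
e_1·w_2 = 0.9487·(-1) + (-0.3162)·1 = -1.2649.
u_2 = w_2 + 1.2649·e_1 = (0.2000, 0.6000).

u_2 = (0.2000, 0.6000)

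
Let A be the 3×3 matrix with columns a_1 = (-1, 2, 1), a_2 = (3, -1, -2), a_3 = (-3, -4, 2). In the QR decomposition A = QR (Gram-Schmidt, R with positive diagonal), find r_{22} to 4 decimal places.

a_1 = (-1, 2, 1); ‖a_1‖ = 2.4495, so q_1 = (-0.4082, 0.8165, 0.4082).
q_1·a_2 = (-0.4082)·3 + 0.8165·(-1) + 0.4082·(-2) = -2.8577.
u_2 = a_2 + 2.8577·q_1 = (1.8333, 1.3333, -0.8333).
r_{22} = ‖u_2‖ = 2.4152.

r_{22} = 2.4152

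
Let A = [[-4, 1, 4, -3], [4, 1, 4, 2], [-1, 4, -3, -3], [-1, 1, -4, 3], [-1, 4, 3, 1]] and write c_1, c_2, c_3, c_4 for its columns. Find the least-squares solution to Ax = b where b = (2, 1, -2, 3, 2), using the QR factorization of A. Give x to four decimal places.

x = (-0.6656, 0.1166, 0.2670, 0.8567)

c_1 = (-4, 4, -1, -1, -1); ‖c_1‖ = 5.9161, so q_1 = (-0.6761, 0.6761, -0.1690, -0.1690, -0.1690).
q_1·c_2 = (-0.6761)·1 + 0.6761·1 + (-0.1690)·4 + (-0.1690)·1 + (-0.1690)·4 = -1.5213.
u_2 = c_2 + 1.5213·q_1 = (-0.0286, 2.0286, 3.7429, 0.7429, 3.7429).
‖u_2‖ = 5.7171, so q_2 = (-0.0050, 0.3548, 0.6547, 0.1299, 0.6547).
q_1·c_3 = (-0.6761)·4 + 0.6761·4 + (-0.1690)·(-3) + (-0.1690)·(-4) + (-0.1690)·3 = 0.6761; q_2·c_3 = (-0.0050)·4 + 0.3548·4 + 0.6547·(-3) + 0.1299·(-4) + 0.6547·3 = 0.8796.
u_3 = c_3 − 0.6761·q_1 − 0.8796·q_2 = (4.4615, 3.2308, -3.4615, -4.0000, 2.5385).
‖u_3‖ = 8.0479, so q_3 = (0.5544, 0.4014, -0.4301, -0.4970, 0.3154).
q_1·c_4 = (-0.6761)·(-3) + 0.6761·2 + (-0.1690)·(-3) + (-0.1690)·3 + (-0.1690)·1 = 3.2116; q_2·c_4 = (-0.0050)·(-3) + 0.3548·2 + 0.6547·(-3) + 0.1299·3 + 0.6547·1 = -0.1949; q_3·c_4 = 0.5544·(-3) + 0.4014·2 + (-0.4301)·(-3) + (-0.4970)·3 + 0.3154·1 = -0.7455.
u_4 = c_4 − 3.2116·q_1 + 0.1949·q_2 + 0.7455·q_3 = (-0.4162, 0.1970, -2.6502, 3.1976, 1.9056).
‖u_4‖ = 4.5926, so q_4 = (-0.0906, 0.0429, -0.5771, 0.6963, 0.4149).
Qᵀb = (-1.1832, 0.7346, 1.5102, 3.9344).
Back-substitute: x_4 = 3.9344/4.5926 = 0.8567.
x_3 = (1.5102 + 0.7455·0.8567)/8.0479 = 0.2670.
x_2 = (0.7346 − 0.8796·0.2670 + 0.1949·0.8567)/5.7171 = 0.1166.
x_1 = (-1.1832 + 1.5213·0.1166 − 0.6761·0.2670 − 3.2116·0.8567)/5.9161 = -0.6656.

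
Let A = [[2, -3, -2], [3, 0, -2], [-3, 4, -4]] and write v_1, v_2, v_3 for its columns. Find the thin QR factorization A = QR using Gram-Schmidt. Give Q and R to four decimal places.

Q = [[0.4264, -0.4255, -0.7982], [0.6396, 0.7658, -0.0665], [-0.6396, 0.4822, -0.5987]], R = [[4.6904, -3.8376, 0.4264], [0.0000, 3.2051, -2.6095], [0.0000, 0.0000, 4.1242]]

e_1 = v_1/‖v_1‖ = (2, 3, -3)/4.6904 = (0.4264, 0.6396, -0.6396).
r_{12} = e_1·v_2 = -3.8376.
u_2 = v_2 + 3.8376·e_1 = (-1.3636, 2.4545, 1.5455).
‖u_2‖ = 3.2051, so e_2 = (-0.4255, 0.7658, 0.4822).
r_{13} = e_1·v_3 = 0.4264; r_{23} = e_2·v_3 = -2.6095.
u_3 = v_3 − 0.4264·e_1 + 2.6095·e_2 = (-3.2920, -0.2743, -2.4690).
‖u_3‖ = 4.1242, so e_3 = (-0.7982, -0.0665, -0.5987).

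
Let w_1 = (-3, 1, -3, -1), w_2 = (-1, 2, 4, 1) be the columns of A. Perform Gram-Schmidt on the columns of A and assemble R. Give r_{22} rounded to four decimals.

q_1 = w_1/‖w_1‖ = (-3, 1, -3, -1)/4.4721 = (-0.6708, 0.2236, -0.6708, -0.2236).
r_{12} = q_1·w_2 = -1.7889.
u_2 = w_2 + 1.7889·q_1 = (-2.2000, 2.4000, 2.8000, 0.6000).
r_{22} = ‖u_2‖ = 4.3359.

r_{22} = 4.3359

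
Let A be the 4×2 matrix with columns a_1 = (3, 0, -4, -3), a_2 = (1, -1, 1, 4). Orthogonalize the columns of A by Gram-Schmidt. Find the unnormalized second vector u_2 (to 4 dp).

e_1 = a_1/‖a_1‖ = (3, 0, -4, -3)/5.8310 = (0.5145, 0.0000, -0.6860, -0.5145).
r_{12} = e_1·a_2 = -2.2295.
u_2 = a_2 + 2.2295·e_1 = (2.1471, -1.0000, -0.5294, 2.8529).

u_2 = (2.1471, -1.0000, -0.5294, 2.8529)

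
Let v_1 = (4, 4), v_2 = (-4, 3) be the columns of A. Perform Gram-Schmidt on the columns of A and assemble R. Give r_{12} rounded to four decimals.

v_1 = (4, 4); ‖v_1‖ = 5.6569, so e_1 = (0.7071, 0.7071).
r_{12} = e_1·v_2 = -0.7071.

r_{12} = -0.7071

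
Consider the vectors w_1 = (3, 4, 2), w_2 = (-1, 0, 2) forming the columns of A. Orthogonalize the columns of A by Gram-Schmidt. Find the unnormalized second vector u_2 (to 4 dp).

w_1 = (3, 4, 2); ‖w_1‖ = 5.3852, so q_1 = (0.5571, 0.7428, 0.3714).
q_1·w_2 = 0.5571·(-1) + 0.7428·0 + 0.3714·2 = 0.1857.
u_2 = w_2 − 0.1857·q_1 = (-1.1034, -0.1379, 1.9310).

u_2 = (-1.1034, -0.1379, 1.9310)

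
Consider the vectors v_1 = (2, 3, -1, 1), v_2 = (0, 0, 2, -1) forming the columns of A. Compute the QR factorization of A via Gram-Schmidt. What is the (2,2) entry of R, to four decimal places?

r_{22} = 2.0976

v_1 = (2, 3, -1, 1); ‖v_1‖ = 3.8730, so e_1 = (0.5164, 0.7746, -0.2582, 0.2582).
e_1·v_2 = 0.5164·0 + 0.7746·0 + (-0.2582)·2 + 0.2582·(-1) = -0.7746.
u_2 = v_2 + 0.7746·e_1 = (0.4000, 0.6000, 1.8000, -0.8000).
r_{22} = ‖u_2‖ = 2.0976.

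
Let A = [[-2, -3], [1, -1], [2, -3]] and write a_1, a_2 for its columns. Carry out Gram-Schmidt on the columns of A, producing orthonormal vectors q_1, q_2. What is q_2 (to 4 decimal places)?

q_2 = (-0.7414, -0.2045, -0.6391)

a_1 = (-2, 1, 2); ‖a_1‖ = 3.0000, so q_1 = (-0.6667, 0.3333, 0.6667).
q_1·a_2 = (-0.6667)·(-3) + 0.3333·(-1) + 0.6667·(-3) = -0.3333.
u_2 = a_2 + 0.3333·q_1 = (-3.2222, -0.8889, -2.7778).
‖u_2‖ = 4.3461, so q_2 = (-0.7414, -0.2045, -0.6391).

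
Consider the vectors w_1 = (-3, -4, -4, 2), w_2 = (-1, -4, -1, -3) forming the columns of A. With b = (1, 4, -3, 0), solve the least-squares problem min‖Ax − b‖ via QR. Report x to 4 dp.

q_1 = w_1/‖w_1‖ = (-3, -4, -4, 2)/6.7082 = (-0.4472, -0.5963, -0.5963, 0.2981).
r_{12} = q_1·w_2 = 2.5342.
u_2 = w_2 − 2.5342·q_1 = (0.1333, -2.4889, 0.5111, -3.7556).
‖u_2‖ = 4.5363, so q_2 = (0.0294, -0.5487, 0.1127, -0.8279).
Qᵀb = (-1.0435, -2.5033).
Back-substitute: x_2 = -2.5033/4.5363 = -0.5518.
x_1 = (-1.0435 − 2.5342·(-0.5518))/6.7082 = 0.0529.

x = (0.0529, -0.5518)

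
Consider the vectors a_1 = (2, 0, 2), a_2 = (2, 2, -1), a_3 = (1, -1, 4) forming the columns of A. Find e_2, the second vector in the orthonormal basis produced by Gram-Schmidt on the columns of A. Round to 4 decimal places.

a_1 = (2, 0, 2); ‖a_1‖ = 2.8284, so e_1 = (0.7071, 0.0000, 0.7071).
e_1·a_2 = 0.7071·2 + 0.0000·2 + 0.7071·(-1) = 0.7071.
u_2 = a_2 − 0.7071·e_1 = (1.5000, 2.0000, -1.5000).
‖u_2‖ = 2.9155, so e_2 = (0.5145, 0.6860, -0.5145).

e_2 = (0.5145, 0.6860, -0.5145)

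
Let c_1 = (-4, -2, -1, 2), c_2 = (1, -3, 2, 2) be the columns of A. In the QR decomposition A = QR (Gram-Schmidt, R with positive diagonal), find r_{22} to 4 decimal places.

r_{22} = 4.1665

q_1 = c_1/‖c_1‖ = (-4, -2, -1, 2)/5.0000 = (-0.8000, -0.4000, -0.2000, 0.4000).
r_{12} = q_1·c_2 = 0.8000.
u_2 = c_2 − 0.8000·q_1 = (1.6400, -2.6800, 2.1600, 1.6800).
r_{22} = ‖u_2‖ = 4.1665.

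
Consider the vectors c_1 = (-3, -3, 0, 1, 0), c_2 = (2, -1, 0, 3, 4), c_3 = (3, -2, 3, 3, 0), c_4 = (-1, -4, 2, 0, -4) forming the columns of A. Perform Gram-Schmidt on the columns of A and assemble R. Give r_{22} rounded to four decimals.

c_1 = (-3, -3, 0, 1, 0); ‖c_1‖ = 4.3589, so e_1 = (-0.6882, -0.6882, 0.0000, 0.2294, 0.0000).
e_1·c_2 = (-0.6882)·2 + (-0.6882)·(-1) + 0.0000·0 + 0.2294·3 + 0.0000·4 = 0.0000.
u_2 = c_2 − 0.0000·e_1 = (2.0000, -1.0000, 0.0000, 3.0000, 4.0000).
r_{22} = ‖u_2‖ = 5.4772.

r_{22} = 5.4772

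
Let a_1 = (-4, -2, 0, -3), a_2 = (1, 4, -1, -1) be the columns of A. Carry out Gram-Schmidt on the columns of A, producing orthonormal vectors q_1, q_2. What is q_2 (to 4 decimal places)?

q_2 = (-0.0600, 0.8394, -0.2484, -0.4797)

a_1 = (-4, -2, 0, -3); ‖a_1‖ = 5.3852, so q_1 = (-0.7428, -0.3714, 0.0000, -0.5571).
q_1·a_2 = (-0.7428)·1 + (-0.3714)·4 + 0.0000·(-1) + (-0.5571)·(-1) = -1.6713.
u_2 = a_2 + 1.6713·q_1 = (-0.2414, 3.3793, -1.0000, -1.9310).
‖u_2‖ = 4.0258, so q_2 = (-0.0600, 0.8394, -0.2484, -0.4797).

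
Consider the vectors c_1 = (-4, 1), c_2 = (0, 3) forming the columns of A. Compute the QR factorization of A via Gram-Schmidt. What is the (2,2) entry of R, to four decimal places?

r_{22} = 2.9104

c_1 = (-4, 1); ‖c_1‖ = 4.1231, so q_1 = (-0.9701, 0.2425).
q_1·c_2 = (-0.9701)·0 + 0.2425·3 = 0.7276.
u_2 = c_2 − 0.7276·q_1 = (0.7059, 2.8235).
r_{22} = ‖u_2‖ = 2.9104.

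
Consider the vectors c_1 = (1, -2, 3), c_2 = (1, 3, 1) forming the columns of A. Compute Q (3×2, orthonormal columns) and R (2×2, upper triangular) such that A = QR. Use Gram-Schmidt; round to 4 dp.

c_1 = (1, -2, 3); ‖c_1‖ = 3.7417, so e_1 = (0.2673, -0.5345, 0.8018).
e_1·c_2 = 0.2673·1 + (-0.5345)·3 + 0.8018·1 = -0.5345.
u_2 = c_2 + 0.5345·e_1 = (1.1429, 2.7143, 1.4286).
‖u_2‖ = 3.2733, so e_2 = (0.3491, 0.8292, 0.4364).

Q = [[0.2673, 0.3491], [-0.5345, 0.8292], [0.8018, 0.4364]], R = [[3.7417, -0.5345], [0.0000, 3.2733]]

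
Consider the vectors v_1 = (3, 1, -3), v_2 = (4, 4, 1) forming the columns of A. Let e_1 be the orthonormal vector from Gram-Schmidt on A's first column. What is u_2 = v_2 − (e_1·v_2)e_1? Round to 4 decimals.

u_2 = (1.9474, 3.3158, 3.0526)

e_1 = v_1/‖v_1‖ = (3, 1, -3)/4.3589 = (0.6882, 0.2294, -0.6882).
r_{12} = e_1·v_2 = 2.9824.
u_2 = v_2 − 2.9824·e_1 = (1.9474, 3.3158, 3.0526).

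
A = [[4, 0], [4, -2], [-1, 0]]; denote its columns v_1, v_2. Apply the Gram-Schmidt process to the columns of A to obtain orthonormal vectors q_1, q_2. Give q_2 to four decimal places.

q_2 = (0.6755, -0.7177, -0.1689)

q_1 = v_1/‖v_1‖ = (4, 4, -1)/5.7446 = (0.6963, 0.6963, -0.1741).
r_{12} = q_1·v_2 = -1.3926.
u_2 = v_2 + 1.3926·q_1 = (0.9697, -1.0303, -0.2424).
‖u_2‖ = 1.4355, so q_2 = (0.6755, -0.7177, -0.1689).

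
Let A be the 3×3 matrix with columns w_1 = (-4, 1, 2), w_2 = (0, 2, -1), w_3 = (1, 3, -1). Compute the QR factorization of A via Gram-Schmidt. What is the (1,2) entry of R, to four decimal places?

q_1 = w_1/‖w_1‖ = (-4, 1, 2)/4.5826 = (-0.8729, 0.2182, 0.4364).
r_{12} = q_1·w_2 = 0.0000.

r_{12} = 0.0000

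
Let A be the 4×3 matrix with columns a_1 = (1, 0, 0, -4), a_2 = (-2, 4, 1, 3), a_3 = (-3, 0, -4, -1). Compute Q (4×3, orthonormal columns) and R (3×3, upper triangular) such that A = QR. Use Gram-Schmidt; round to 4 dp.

a_1 = (1, 0, 0, -4); ‖a_1‖ = 4.1231, so q_1 = (0.2425, 0.0000, 0.0000, -0.9701).
q_1·a_2 = 0.2425·(-2) + 0.0000·4 + 0.0000·1 + (-0.9701)·3 = -3.3955.
u_2 = a_2 + 3.3955·q_1 = (-1.1765, 4.0000, 1.0000, -0.2941).
‖u_2‖ = 4.2977, so q_2 = (-0.2737, 0.9307, 0.2327, -0.0684).
q_1·a_3 = 0.2425·(-3) + 0.0000·0 + 0.0000·(-4) + (-0.9701)·(-1) = 0.2425; q_2·a_3 = (-0.2737)·(-3) + 0.9307·0 + 0.2327·(-4) + (-0.0684)·(-1) = -0.0411.
u_3 = a_3 − 0.2425·q_1 + 0.0411·q_2 = (-3.0701, 0.0382, -3.9904, -0.7675).
‖u_3‖ = 5.0931, so q_3 = (-0.6028, 0.0075, -0.7835, -0.1507).

Q = [[0.2425, -0.2737, -0.6028], [0.0000, 0.9307, 0.0075], [0.0000, 0.2327, -0.7835], [-0.9701, -0.0684, -0.1507]], R = [[4.1231, -3.3955, 0.2425], [0.0000, 4.2977, -0.0411], [0.0000, 0.0000, 5.0931]]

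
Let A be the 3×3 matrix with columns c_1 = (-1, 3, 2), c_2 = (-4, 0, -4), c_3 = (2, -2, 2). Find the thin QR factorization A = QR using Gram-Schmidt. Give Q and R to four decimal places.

q_1 = c_1/‖c_1‖ = (-1, 3, 2)/3.7417 = (-0.2673, 0.8018, 0.5345).
r_{12} = q_1·c_2 = -1.0690.
u_2 = c_2 + 1.0690·q_1 = (-4.2857, 0.8571, -3.4286).
‖u_2‖ = 5.5549, so q_2 = (-0.7715, 0.1543, -0.6172).
r_{13} = q_1·c_3 = -1.0690; r_{23} = q_2·c_3 = -3.0861.
u_3 = c_3 + 1.0690·q_1 + 3.0861·q_2 = (-0.6667, -0.6667, 0.6667).
‖u_3‖ = 1.1547, so q_3 = (-0.5774, -0.5774, 0.5774).

Q = [[-0.2673, -0.7715, -0.5774], [0.8018, 0.1543, -0.5774], [0.5345, -0.6172, 0.5774]], R = [[3.7417, -1.0690, -1.0690], [0.0000, 5.5549, -3.0861], [0.0000, 0.0000, 1.1547]]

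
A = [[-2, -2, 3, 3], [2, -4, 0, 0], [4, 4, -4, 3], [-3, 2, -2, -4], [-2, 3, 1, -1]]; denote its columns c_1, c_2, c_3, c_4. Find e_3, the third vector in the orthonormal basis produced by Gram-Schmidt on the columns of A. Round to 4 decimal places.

c_1 = (-2, 2, 4, -3, -2); ‖c_1‖ = 6.0828, so e_1 = (-0.3288, 0.3288, 0.6576, -0.4932, -0.3288).
e_1·c_2 = (-0.3288)·(-2) + 0.3288·(-4) + 0.6576·4 + (-0.4932)·2 + (-0.3288)·3 = 0.0000.
u_2 = c_2 + 0.0000·e_1 = (-2.0000, -4.0000, 4.0000, 2.0000, 3.0000).
‖u_2‖ = 7.0000, so e_2 = (-0.2857, -0.5714, 0.5714, 0.2857, 0.4286).
e_1·c_3 = (-0.3288)·3 + 0.3288·0 + 0.6576·(-4) + (-0.4932)·(-2) + (-0.3288)·1 = -2.9592; e_2·c_3 = (-0.2857)·3 + (-0.5714)·0 + 0.5714·(-4) + 0.2857·(-2) + 0.4286·1 = -3.2857.
u_3 = c_3 + 2.9592·e_1 + 3.2857·e_2 = (1.0883, -0.9046, -0.1765, -2.5207, 1.4352).
‖u_3‖ = 3.2322, so e_3 = (0.3367, -0.2799, -0.0546, -0.7799, 0.4440).

e_3 = (0.3367, -0.2799, -0.0546, -0.7799, 0.4440)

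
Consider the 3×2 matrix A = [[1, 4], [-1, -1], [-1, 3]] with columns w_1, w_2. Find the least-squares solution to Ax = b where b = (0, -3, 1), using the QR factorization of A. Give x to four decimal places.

x = (0.5405, 0.1892)

w_1 = (1, -1, -1); ‖w_1‖ = 1.7321, so e_1 = (0.5774, -0.5774, -0.5774).
e_1·w_2 = 0.5774·4 + (-0.5774)·(-1) + (-0.5774)·3 = 1.1547.
u_2 = w_2 − 1.1547·e_1 = (3.3333, -0.3333, 3.6667).
‖u_2‖ = 4.9666, so e_2 = (0.6712, -0.0671, 0.7383).
Qᵀb = (1.1547, 0.9396).
Back-substitute: x_2 = 0.9396/4.9666 = 0.1892.
x_1 = (1.1547 − 1.1547·0.1892)/1.7321 = 0.5405.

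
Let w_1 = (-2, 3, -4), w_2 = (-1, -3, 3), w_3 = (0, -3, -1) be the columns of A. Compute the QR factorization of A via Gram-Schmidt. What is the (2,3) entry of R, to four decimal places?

w_1 = (-2, 3, -4); ‖w_1‖ = 5.3852, so q_1 = (-0.3714, 0.5571, -0.7428).
q_1·w_2 = (-0.3714)·(-1) + 0.5571·(-3) + (-0.7428)·3 = -3.5282.
u_2 = w_2 + 3.5282·q_1 = (-2.3103, -1.0345, 0.3793).
‖u_2‖ = 2.5596, so q_2 = (-0.9026, -0.4042, 0.1482).
r_{23} = q_2·w_3 = 1.0643.

r_{23} = 1.0643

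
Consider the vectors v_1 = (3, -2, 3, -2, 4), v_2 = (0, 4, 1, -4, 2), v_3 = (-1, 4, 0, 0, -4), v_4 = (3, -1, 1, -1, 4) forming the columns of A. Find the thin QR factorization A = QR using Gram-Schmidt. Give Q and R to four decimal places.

v_1 = (3, -2, 3, -2, 4); ‖v_1‖ = 6.4807, so q_1 = (0.4629, -0.3086, 0.4629, -0.3086, 0.6172).
q_1·v_2 = 0.4629·0 + (-0.3086)·4 + 0.4629·1 + (-0.3086)·(-4) + 0.6172·2 = 1.6973.
u_2 = v_2 − 1.6973·q_1 = (-0.7857, 4.5238, 0.2143, -3.4762, 0.9524).
‖u_2‖ = 5.8412, so q_2 = (-0.1345, 0.7745, 0.0367, -0.5951, 0.1630).
q_1·v_3 = 0.4629·(-1) + (-0.3086)·4 + 0.4629·0 + (-0.3086)·0 + 0.6172·(-4) = -4.1662; q_2·v_3 = (-0.1345)·(-1) + 0.7745·4 + 0.0367·0 + (-0.5951)·0 + 0.1630·(-4) = 2.5802.
u_3 = v_3 + 4.1662·q_1 − 2.5802·q_2 = (1.2756, 0.7160, 1.8339, 0.2498, -1.8493).
‖u_3‖ = 2.9976, so q_3 = (0.4256, 0.2389, 0.6118, 0.0833, -0.6169).
q_1·v_4 = 0.4629·3 + (-0.3086)·(-1) + 0.4629·1 + (-0.3086)·(-1) + 0.6172·4 = 4.9377; q_2·v_4 = (-0.1345)·3 + 0.7745·(-1) + 0.0367·1 + (-0.5951)·(-1) + 0.1630·4 = 0.1060; q_3·v_4 = 0.4256·3 + 0.2389·(-1) + 0.6118·1 + 0.0833·(-1) + (-0.6169)·4 = -0.9014.
u_4 = v_4 − 4.9377·q_1 − 0.1060·q_2 + 0.9014·q_3 = (1.1121, 0.6570, -0.7381, 0.6620, 0.3790).
‖u_4‖ = 1.6719, so q_4 = (0.6652, 0.3930, -0.4415, 0.3960, 0.2267).

Q = [[0.4629, -0.1345, 0.4256, 0.6652], [-0.3086, 0.7745, 0.2389, 0.3930], [0.4629, 0.0367, 0.6118, -0.4415], [-0.3086, -0.5951, 0.0833, 0.3960], [0.6172, 0.1630, -0.6169, 0.2267]], R = [[6.4807, 1.6973, -4.1662, 4.9377], [0.0000, 5.8412, 2.5802, 0.1060], [0.0000, 0.0000, 2.9976, -0.9014], [0.0000, 0.0000, 0.0000, 1.6719]]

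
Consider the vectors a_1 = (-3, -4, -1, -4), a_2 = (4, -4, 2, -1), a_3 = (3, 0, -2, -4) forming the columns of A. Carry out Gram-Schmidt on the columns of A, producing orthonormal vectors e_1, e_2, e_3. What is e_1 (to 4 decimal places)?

e_1 = (-0.4629, -0.6172, -0.1543, -0.6172)

a_1 = (-3, -4, -1, -4); ‖a_1‖ = 6.4807, so e_1 = (-0.4629, -0.6172, -0.1543, -0.6172).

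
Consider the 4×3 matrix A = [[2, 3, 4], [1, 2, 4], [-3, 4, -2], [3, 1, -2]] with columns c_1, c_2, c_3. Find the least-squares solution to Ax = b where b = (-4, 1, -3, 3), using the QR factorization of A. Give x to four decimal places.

c_1 = (2, 1, -3, 3); ‖c_1‖ = 4.7958, so q_1 = (0.4170, 0.2085, -0.6255, 0.6255).
q_1·c_2 = 0.4170·3 + 0.2085·2 + (-0.6255)·4 + 0.6255·1 = -0.2085.
u_2 = c_2 + 0.2085·q_1 = (3.0870, 2.0435, 3.8696, 1.1304).
‖u_2‖ = 5.4733, so q_2 = (0.5640, 0.3734, 0.7070, 0.2065).
q_1·c_3 = 0.4170·4 + 0.2085·4 + (-0.6255)·(-2) + 0.6255·(-2) = 2.5022; q_2·c_3 = 0.5640·4 + 0.3734·4 + 0.7070·(-2) + 0.2065·(-2) = 1.9224.
u_3 = c_3 − 2.5022·q_1 − 1.9224·q_2 = (1.8723, 2.7605, -1.7939, -3.9623).
‖u_3‖ = 5.4812, so q_3 = (0.3416, 0.5036, -0.3273, -0.7229).
Qᵀb = (2.2937, -3.3840, -2.0495).
Back-substitute: x_3 = -2.0495/5.4812 = -0.3739.
x_2 = (-3.3840 − 1.9224·(-0.3739))/5.4733 = -0.4870.
x_1 = (2.2937 + 0.2085·(-0.4870) − 2.5022·(-0.3739))/4.7958 = 0.6522.

x = (0.6522, -0.4870, -0.3739)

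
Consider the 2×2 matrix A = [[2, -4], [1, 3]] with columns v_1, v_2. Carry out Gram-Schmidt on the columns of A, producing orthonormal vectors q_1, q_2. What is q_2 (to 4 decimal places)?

q_2 = (-0.4472, 0.8944)

q_1 = v_1/‖v_1‖ = (2, 1)/2.2361 = (0.8944, 0.4472).
r_{12} = q_1·v_2 = -2.2361.
u_2 = v_2 + 2.2361·q_1 = (-2.0000, 4.0000).
‖u_2‖ = 4.4721, so q_2 = (-0.4472, 0.8944).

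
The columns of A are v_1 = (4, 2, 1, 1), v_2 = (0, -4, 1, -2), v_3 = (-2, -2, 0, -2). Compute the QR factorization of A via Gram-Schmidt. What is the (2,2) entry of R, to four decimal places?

r_{22} = 4.1615

e_1 = v_1/‖v_1‖ = (4, 2, 1, 1)/4.6904 = (0.8528, 0.4264, 0.2132, 0.2132).
r_{12} = e_1·v_2 = -1.9188.
u_2 = v_2 + 1.9188·e_1 = (1.6364, -3.1818, 1.4091, -1.5909).
r_{22} = ‖u_2‖ = 4.1615.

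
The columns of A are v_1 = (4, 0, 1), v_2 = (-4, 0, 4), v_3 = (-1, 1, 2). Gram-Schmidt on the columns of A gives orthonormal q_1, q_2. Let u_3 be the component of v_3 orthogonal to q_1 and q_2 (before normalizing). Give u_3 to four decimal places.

u_3 = (0.0000, 1.0000, 0.0000)

q_1 = v_1/‖v_1‖ = (4, 0, 1)/4.1231 = (0.9701, 0.0000, 0.2425).
r_{12} = q_1·v_2 = -2.9104.
u_2 = v_2 + 2.9104·q_1 = (-1.1765, 0.0000, 4.7059).
‖u_2‖ = 4.8507, so q_2 = (-0.2425, 0.0000, 0.9701).
r_{13} = q_1·v_3 = -0.4851; r_{23} = q_2·v_3 = 2.1828.
u_3 = v_3 + 0.4851·q_1 − 2.1828·q_2 = (0.0000, 1.0000, 0.0000).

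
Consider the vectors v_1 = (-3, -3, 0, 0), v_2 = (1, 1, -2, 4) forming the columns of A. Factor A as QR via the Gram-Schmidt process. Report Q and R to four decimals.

Q = [[-0.7071, 0.0000], [-0.7071, 0.0000], [0.0000, -0.4472], [0.0000, 0.8944]], R = [[4.2426, -1.4142], [0.0000, 4.4721]]

v_1 = (-3, -3, 0, 0); ‖v_1‖ = 4.2426, so q_1 = (-0.7071, -0.7071, 0.0000, 0.0000).
q_1·v_2 = (-0.7071)·1 + (-0.7071)·1 + 0.0000·(-2) + 0.0000·4 = -1.4142.
u_2 = v_2 + 1.4142·q_1 = (0.0000, 0.0000, -2.0000, 4.0000).
‖u_2‖ = 4.4721, so q_2 = (0.0000, 0.0000, -0.4472, 0.8944).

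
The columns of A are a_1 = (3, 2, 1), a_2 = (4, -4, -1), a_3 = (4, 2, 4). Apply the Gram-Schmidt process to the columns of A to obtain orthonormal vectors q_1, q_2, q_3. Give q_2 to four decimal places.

q_2 = (0.5902, -0.7785, -0.2135)

q_1 = a_1/‖a_1‖ = (3, 2, 1)/3.7417 = (0.8018, 0.5345, 0.2673).
r_{12} = q_1·a_2 = 0.8018.
u_2 = a_2 − 0.8018·q_1 = (3.3571, -4.4286, -1.2143).
‖u_2‖ = 5.6883, so q_2 = (0.5902, -0.7785, -0.2135).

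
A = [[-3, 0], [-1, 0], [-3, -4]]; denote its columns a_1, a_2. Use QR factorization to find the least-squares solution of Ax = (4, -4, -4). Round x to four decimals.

q_1 = a_1/‖a_1‖ = (-3, -1, -3)/4.3589 = (-0.6882, -0.2294, -0.6882).
r_{12} = q_1·a_2 = 2.7530.
u_2 = a_2 − 2.7530·q_1 = (1.8947, 0.6316, -2.1053).
‖u_2‖ = 2.9019, so q_2 = (0.6529, 0.2176, -0.7255).
Qᵀb = (0.9177, 4.6430).
Back-substitute: x_2 = 4.6430/2.9019 = 1.6000.
x_1 = (0.9177 − 2.7530·1.6000)/4.3589 = -0.8000.

x = (-0.8000, 1.6000)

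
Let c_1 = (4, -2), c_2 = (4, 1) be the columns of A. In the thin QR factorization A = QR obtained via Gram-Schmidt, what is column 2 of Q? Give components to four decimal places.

c_1 = (4, -2); ‖c_1‖ = 4.4721, so e_1 = (0.8944, -0.4472).
e_1·c_2 = 0.8944·4 + (-0.4472)·1 = 3.1305.
u_2 = c_2 − 3.1305·e_1 = (1.2000, 2.4000).
‖u_2‖ = 2.6833, so e_2 = (0.4472, 0.8944).

e_2 = (0.4472, 0.8944)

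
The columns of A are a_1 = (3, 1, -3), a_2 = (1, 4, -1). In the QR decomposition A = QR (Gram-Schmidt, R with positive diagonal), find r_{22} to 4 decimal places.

a_1 = (3, 1, -3); ‖a_1‖ = 4.3589, so q_1 = (0.6882, 0.2294, -0.6882).
q_1·a_2 = 0.6882·1 + 0.2294·4 + (-0.6882)·(-1) = 2.2942.
u_2 = a_2 − 2.2942·q_1 = (-0.5789, 3.4737, 0.5789).
r_{22} = ‖u_2‖ = 3.5689.

r_{22} = 3.5689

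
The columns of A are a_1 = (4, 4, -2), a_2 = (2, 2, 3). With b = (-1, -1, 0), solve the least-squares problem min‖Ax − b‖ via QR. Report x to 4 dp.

x = (-0.1875, -0.1250)

a_1 = (4, 4, -2); ‖a_1‖ = 6.0000, so q_1 = (0.6667, 0.6667, -0.3333).
q_1·a_2 = 0.6667·2 + 0.6667·2 + (-0.3333)·3 = 1.6667.
u_2 = a_2 − 1.6667·q_1 = (0.8889, 0.8889, 3.5556).
‖u_2‖ = 3.7712, so q_2 = (0.2357, 0.2357, 0.9428).
Qᵀb = (-1.3333, -0.4714).
Back-substitute: x_2 = -0.4714/3.7712 = -0.1250.
x_1 = (-1.3333 − 1.6667·(-0.1250))/6.0000 = -0.1875.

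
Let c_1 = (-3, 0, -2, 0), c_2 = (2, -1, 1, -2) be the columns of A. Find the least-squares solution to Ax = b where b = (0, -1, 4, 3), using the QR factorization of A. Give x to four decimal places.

x = (-1.3333, -1.1667)

q_1 = c_1/‖c_1‖ = (-3, 0, -2, 0)/3.6056 = (-0.8321, 0.0000, -0.5547, 0.0000).
r_{12} = q_1·c_2 = -2.2188.
u_2 = c_2 + 2.2188·q_1 = (0.1538, -1.0000, -0.2308, -2.0000).
‖u_2‖ = 2.2532, so q_2 = (0.0683, -0.4438, -0.1024, -0.8876).
Qᵀb = (-2.2188, -2.6287).
Back-substitute: x_2 = -2.6287/2.2532 = -1.1667.
x_1 = (-2.2188 + 2.2188·(-1.1667))/3.6056 = -1.3333.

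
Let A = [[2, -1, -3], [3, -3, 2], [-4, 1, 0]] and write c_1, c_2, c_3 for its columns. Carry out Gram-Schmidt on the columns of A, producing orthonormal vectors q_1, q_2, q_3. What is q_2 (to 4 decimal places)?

c_1 = (2, 3, -4); ‖c_1‖ = 5.3852, so q_1 = (0.3714, 0.5571, -0.7428).
q_1·c_2 = 0.3714·(-1) + 0.5571·(-3) + (-0.7428)·1 = -2.7854.
u_2 = c_2 + 2.7854·q_1 = (0.0345, -1.4483, -1.0690).
‖u_2‖ = 1.8004, so q_2 = (0.0192, -0.8044, -0.5937).

q_2 = (0.0192, -0.8044, -0.5937)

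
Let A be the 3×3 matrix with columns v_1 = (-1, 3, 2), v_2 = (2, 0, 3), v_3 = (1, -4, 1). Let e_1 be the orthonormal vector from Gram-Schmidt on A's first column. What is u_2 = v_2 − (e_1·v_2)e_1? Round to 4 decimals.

u_2 = (2.2857, -0.8571, 2.4286)

v_1 = (-1, 3, 2); ‖v_1‖ = 3.7417, so e_1 = (-0.2673, 0.8018, 0.5345).
e_1·v_2 = (-0.2673)·2 + 0.8018·0 + 0.5345·3 = 1.0690.
u_2 = v_2 − 1.0690·e_1 = (2.2857, -0.8571, 2.4286).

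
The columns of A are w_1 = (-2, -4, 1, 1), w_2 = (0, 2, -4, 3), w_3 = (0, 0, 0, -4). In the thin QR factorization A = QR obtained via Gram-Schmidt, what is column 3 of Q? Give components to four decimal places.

w_1 = (-2, -4, 1, 1); ‖w_1‖ = 4.6904, so e_1 = (-0.4264, -0.8528, 0.2132, 0.2132).
e_1·w_2 = (-0.4264)·0 + (-0.8528)·2 + 0.2132·(-4) + 0.2132·3 = -1.9188.
u_2 = w_2 + 1.9188·e_1 = (-0.8182, 0.3636, -3.5909, 3.4091).
‖u_2‖ = 5.0317, so e_2 = (-0.1626, 0.0723, -0.7137, 0.6775).
e_1·w_3 = (-0.4264)·0 + (-0.8528)·0 + 0.2132·0 + 0.2132·(-4) = -0.8528; e_2·w_3 = (-0.1626)·0 + 0.0723·0 + (-0.7137)·0 + 0.6775·(-4) = -2.7101.
u_3 = w_3 + 0.8528·e_1 + 2.7101·e_2 = (-0.8043, -0.5314, -1.7522, -1.9820).
‖u_3‖ = 2.8157, so e_3 = (-0.2857, -0.1887, -0.6223, -0.7039).

e_3 = (-0.2857, -0.1887, -0.6223, -0.7039)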